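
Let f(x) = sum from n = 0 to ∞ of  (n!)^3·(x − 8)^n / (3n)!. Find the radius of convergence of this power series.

Apply the ratio test: |a_{n+1}| / |a_n| = (n+1)³/[(3n+1)·(3n+2)·(3n+3)], which tends to 1/27 as n → ∞.
Thus R = 1/(1/27) = 27.

R = 27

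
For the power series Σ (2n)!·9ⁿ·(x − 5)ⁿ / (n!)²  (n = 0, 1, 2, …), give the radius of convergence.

By the ratio test, |a_{n+1}/a_n| = (2n+1)·(2n+2)/(n+1)² · 9 → 36.
Thus R = 1/(36) = 1/36.

R = 1/36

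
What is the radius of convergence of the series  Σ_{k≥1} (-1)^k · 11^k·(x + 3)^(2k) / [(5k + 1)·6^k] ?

R = √66/11

Ratio test: |a_{k+1}/a_k| = [(5k + 1)/(5(k+1) + 1)] · 11/6 → 11/6 as k → ∞.
Writing y = (x + 3)², the series in y has radius 6/11, so |x + 3| < √(6/11) and R = √66/11.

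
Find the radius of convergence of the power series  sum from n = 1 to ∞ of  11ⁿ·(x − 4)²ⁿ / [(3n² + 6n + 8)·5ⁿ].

R = √55/11

By the ratio test, |a_{n+1}/a_n| = [(3n² + 6n + 8)/(3(n+1)² + 6(n+1) + 8)] · 11/5 → 11/5.
Since the exponent of (x − 4) increases by 2 each term, convergence requires |x − 4|² < 5/11, hence R = √55/11.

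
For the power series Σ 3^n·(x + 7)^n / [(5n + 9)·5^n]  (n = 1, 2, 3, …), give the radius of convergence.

Ratio test: |a_{n+1}/a_n| = [(5n + 9)/(5(n+1) + 9)] · 3/5 → 3/5 as n → ∞.
Convergence for |x + 7| · 3/5 < 1, i.e. |x + 7| < 5/3. So R = 5/3.

R = 5/3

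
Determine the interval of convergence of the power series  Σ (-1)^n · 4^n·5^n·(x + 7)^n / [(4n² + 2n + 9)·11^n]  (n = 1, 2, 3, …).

[-151/20, -129/20]

Apply the ratio test: |a_{n+1}| / |a_n| = [(4n² + 2n + 9)/(4(n+1)² + 2(n+1) + 9)] · 4·5/11, which tends to 20/11 as n → ∞.
Thus R = 1/(20/11) = 11/20.
Check x = -129/20: the terms are on the order of 1/n², so the series converges absolutely by comparison with the p-series (p = 2 > 1).
Check x = -151/20: the terms are on the order of 1/n², so the series converges absolutely by comparison with the p-series (p = 2 > 1).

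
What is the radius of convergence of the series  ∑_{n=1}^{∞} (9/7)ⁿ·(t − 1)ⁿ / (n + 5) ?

Ratio test: |a_{n+1}/a_n| = [(n + 5)/((n+1) + 5)] · 9/7 → 9/7 as n → ∞.
Thus R = 1/(9/7) = 7/9.

R = 7/9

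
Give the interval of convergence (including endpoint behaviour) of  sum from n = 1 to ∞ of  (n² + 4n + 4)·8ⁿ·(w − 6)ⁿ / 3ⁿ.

Apply the ratio test: |a_{n+1}| / |a_n| = [((n+1)² + 4(n+1) + 4)/(n² + 4n + 4)] · 8/3, which tends to 8/3 as n → ∞.
Hence the series converges for |w − 6| < 1/(8/3) = 3/8, so the radius of convergence is 3/8.
At w = 51/8: the terms have absolute value of order n², which does not tend to 0, so the series diverges by the divergence test.
Check w = 45/8: the n-th term does not approach 0; divergence by the term test.

(45/8, 51/8)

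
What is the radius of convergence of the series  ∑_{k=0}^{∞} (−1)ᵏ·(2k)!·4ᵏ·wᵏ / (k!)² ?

R = 1/16

The ratio of consecutive coefficients is (2k+1)·(2k+2)/(k+1)² · 4 → 16.
The series converges when 16 · |w| < 1, giving R = 1/16.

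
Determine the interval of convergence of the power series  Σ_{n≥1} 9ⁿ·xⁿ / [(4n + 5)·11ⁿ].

The ratio of consecutive coefficients is [(4n + 5)/(4(n+1) + 5)] · 9/11 → 9/11.
The series converges when 9/11 · |x| < 1, giving R = 11/9.
When x = 11/9, the terms are asymptotic to a nonzero constant times 1/n, so the series diverges by limit comparison with Σ 1/n.
When x = -11/9, an alternating series whose terms decrease to 0 in absolute value, so it converges by the Leibniz criterion.

[-11/9, 11/9)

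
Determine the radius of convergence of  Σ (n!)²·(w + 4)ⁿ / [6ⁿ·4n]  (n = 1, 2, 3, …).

The ratio of consecutive coefficients is (n+1)² · 1/6 · 4n/4(n+1) → ∞.
The ratio grows without bound, so the series diverges whenever (w + 4) ≠ 0; it converges only at w = -4. R = 0.

R = 0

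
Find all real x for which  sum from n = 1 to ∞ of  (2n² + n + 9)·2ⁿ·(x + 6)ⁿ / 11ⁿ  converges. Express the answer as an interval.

(-23/2, -1/2)

The ratio of consecutive coefficients is [(2(n+1)² + (n+1) + 9)/(2n² + n + 9)] · 2/11 → 2/11.
Thus R = 1/(2/11) = 11/2.
Check x = -1/2: the terms do not tend to 0, so the series diverges.
Endpoint x = -23/2: the terms have absolute value of order n², which does not tend to 0, so the series diverges by the divergence test.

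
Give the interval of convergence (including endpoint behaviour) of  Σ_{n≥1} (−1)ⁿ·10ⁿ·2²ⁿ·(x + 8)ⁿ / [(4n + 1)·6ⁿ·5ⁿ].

(-35/4, -29/4]

Ratio test: |a_{n+1}/a_n| = [(4n + 1)/(4(n+1) + 1)] · 10·4/(6·5) → 4/3 as n → ∞.
The series converges when 4/3 · |x + 8| < 1, giving R = 3/4.
Check x = -29/4: the terms alternate in sign and decrease monotonically to 0 in absolute value (size ~ c/n), so the alternating series test gives convergence.
Endpoint x = -35/4: the terms behave like c/n; limit comparison with the harmonic series gives divergence.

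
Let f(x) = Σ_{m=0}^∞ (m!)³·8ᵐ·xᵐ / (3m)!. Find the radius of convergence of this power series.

R = 27/8

By the ratio test, |a_{m+1}/a_m| = (m+1)³/[(3m+1)·(3m+2)·(3m+3)] · 8 → 8/27.
Thus R = 1/(8/27) = 27/8.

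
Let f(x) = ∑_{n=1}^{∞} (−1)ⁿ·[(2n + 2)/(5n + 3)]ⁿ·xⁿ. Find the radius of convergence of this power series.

R = 5/2

Root test: |a_n|^(1/n) = (2n + 2)/(5n + 3) → 2/5.
The series converges when 2/5 · |x| < 1, giving R = 5/2.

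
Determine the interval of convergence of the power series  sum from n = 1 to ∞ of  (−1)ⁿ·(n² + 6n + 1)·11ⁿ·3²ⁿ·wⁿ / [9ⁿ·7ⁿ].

Apply the ratio test: |a_{n+1}| / |a_n| = [((n+1)² + 6(n+1) + 1)/(n² + 6n + 1)] · 11·9/(9·7), which tends to 11/7 as n → ∞.
Thus R = 1/(11/7) = 7/11.
At w = 7/11: the terms have absolute value of order n², which does not tend to 0, so the series diverges by the divergence test.
At w = -7/11: the terms have absolute value of order n², which does not tend to 0, so the series diverges by the divergence test.

(-7/11, 7/11)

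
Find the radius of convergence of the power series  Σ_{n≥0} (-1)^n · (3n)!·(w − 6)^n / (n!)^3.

R = 1/27

Apply the ratio test: |a_{n+1}| / |a_n| = (3n+1)·(3n+2)·(3n+3)/(n+1)³, which tends to 27 as n → ∞.
Convergence for |w − 6| · 27 < 1, i.e. |w − 6| < 1/27. So R = 1/27.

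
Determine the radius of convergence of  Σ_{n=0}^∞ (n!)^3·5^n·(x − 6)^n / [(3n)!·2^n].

R = 54/5

Apply the ratio test: |a_{n+1}| / |a_n| = (n+1)³/[(3n+1)·(3n+2)·(3n+3)] · 5/2, which tends to 5/54 as n → ∞.
The series converges when 5/54 · |x − 6| < 1, giving R = 54/5.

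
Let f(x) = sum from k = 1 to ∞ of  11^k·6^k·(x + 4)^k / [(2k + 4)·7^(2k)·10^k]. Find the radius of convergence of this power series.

R = 245/33

Apply the ratio test: |a_{k+1}| / |a_k| = [(2k + 4)/(2(k+1) + 4)] · 11·6/(49·10), which tends to 33/245 as k → ∞.
Convergence for |x + 4| · 33/245 < 1, i.e. |x + 4| < 245/33. So R = 245/33.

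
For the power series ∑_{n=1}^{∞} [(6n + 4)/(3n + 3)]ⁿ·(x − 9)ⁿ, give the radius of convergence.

R = 1/2

By the Cauchy root test, |a_n|^(1/n) = (6n + 4)/(3n + 3) → 2.
The series converges when 2 · |x − 9| < 1, giving R = 1/2.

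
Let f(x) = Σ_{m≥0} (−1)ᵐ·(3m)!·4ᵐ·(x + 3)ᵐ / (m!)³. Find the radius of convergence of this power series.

R = 1/108

By the ratio test, |a_{m+1}/a_m| = (3m+1)·(3m+2)·(3m+3)/(m+1)³ · 4 → 108.
Hence the series converges for |x + 3| < 1/(108) = 1/108, so the radius of convergence is 1/108.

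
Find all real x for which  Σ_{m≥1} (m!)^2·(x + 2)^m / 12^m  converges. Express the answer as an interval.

Ratio test: |a_{m+1}/a_m| = (m+1)² · 1/12 → ∞ as m → ∞.
The terms grow without bound for any (x + 2) ≠ 0, so R = 0 (convergence only at x = -2).

{-2}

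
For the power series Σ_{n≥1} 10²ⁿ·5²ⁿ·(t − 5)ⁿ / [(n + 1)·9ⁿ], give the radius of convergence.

Ratio test: |a_{n+1}/a_n| = [(n + 1)/((n+1) + 1)] · 100·25/9 → 2500/9 as n → ∞.
Hence the series converges for |t − 5| < 1/(2500/9) = 9/2500, so the radius of convergence is 9/2500.

R = 9/2500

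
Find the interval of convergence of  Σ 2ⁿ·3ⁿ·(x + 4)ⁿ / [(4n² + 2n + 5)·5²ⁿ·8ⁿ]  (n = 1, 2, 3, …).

[-112/3, 88/3]

Ratio test: |a_{n+1}/a_n| = [(4n² + 2n + 5)/(4(n+1)² + 2(n+1) + 5)] · 2·3/(25·8) → 3/100 as n → ∞.
Convergence for |x + 4| · 3/100 < 1, i.e. |x + 4| < 100/3. So R = 100/3.
When x = 88/3, absolute convergence follows by limit comparison with Σ 1/n².
Endpoint x = -112/3: the series is dominated by a constant times Σ 1/n², which converges (p = 2 > 1).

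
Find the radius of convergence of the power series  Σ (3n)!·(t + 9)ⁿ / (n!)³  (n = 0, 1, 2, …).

R = 1/27

The ratio of consecutive coefficients is (3n+1)·(3n+2)·(3n+3)/(n+1)³ → 27.
Thus R = 1/(27) = 1/27.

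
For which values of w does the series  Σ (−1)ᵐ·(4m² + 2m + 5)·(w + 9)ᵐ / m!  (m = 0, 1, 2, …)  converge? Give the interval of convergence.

By the ratio test, |a_{m+1}/a_m| = (4(m+1)² + 2(m+1) + 5)/(4m² + 2m + 5) · 1/(m+1) → 0.
The ratio tends to 0 regardless of w, hence R = ∞.

(−∞, ∞)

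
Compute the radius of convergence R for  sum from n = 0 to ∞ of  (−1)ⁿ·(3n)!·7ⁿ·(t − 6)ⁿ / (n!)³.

Apply the ratio test: |a_{n+1}| / |a_n| = (3n+1)·(3n+2)·(3n+3)/(n+1)³ · 7, which tends to 189 as n → ∞.
The series converges when 189 · |t − 6| < 1, giving R = 1/189.

R = 1/189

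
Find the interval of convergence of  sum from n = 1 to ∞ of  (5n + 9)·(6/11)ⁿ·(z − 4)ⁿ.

(13/6, 35/6)

Apply the ratio test: |a_{n+1}| / |a_n| = [(5(n+1) + 9)/(5n + 9)] · 6/11, which tends to 6/11 as n → ∞.
The series converges when 6/11 · |z − 4| < 1, giving R = 11/6.
When z = 35/6, the n-th term does not approach 0; divergence by the term test.
Endpoint z = 13/6: the n-th term does not approach 0; divergence by the term test.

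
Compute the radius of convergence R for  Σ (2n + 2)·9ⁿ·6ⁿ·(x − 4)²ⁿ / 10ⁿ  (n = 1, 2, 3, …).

R = √15/9

Ratio test: |a_{n+1}/a_n| = [(2(n+1) + 2)/(2n + 2)] · 9·6/10 → 27/5 as n → ∞.
Writing y = (x − 4)², the series in y has radius 5/27, so |x − 4| < √(5/27) and R = √15/9.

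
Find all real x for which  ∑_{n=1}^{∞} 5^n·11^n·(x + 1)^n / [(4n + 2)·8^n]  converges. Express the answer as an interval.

[-63/55, -47/55)

Ratio test: |a_{n+1}/a_n| = [(4n + 2)/(4(n+1) + 2)] · 5·11/8 → 55/8 as n → ∞.
Thus R = 1/(55/8) = 8/55.
Endpoint x = -47/55: the terms behave like c/n; limit comparison with the harmonic series gives divergence.
When x = -63/55, the terms alternate in sign and decrease monotonically to 0 in absolute value (size ~ c/n), so the alternating series test gives convergence.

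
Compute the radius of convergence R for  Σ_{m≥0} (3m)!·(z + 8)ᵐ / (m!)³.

R = 1/27

Apply the ratio test: |a_{m+1}| / |a_m| = (3m+1)·(3m+2)·(3m+3)/(m+1)³, which tends to 27 as m → ∞.
Convergence for |z + 8| · 27 < 1, i.e. |z + 8| < 1/27. So R = 1/27.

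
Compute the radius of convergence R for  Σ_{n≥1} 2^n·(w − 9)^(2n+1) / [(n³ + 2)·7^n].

By the ratio test, |a_{n+1}/a_n| = [(n³ + 2)/((n+1)³ + 2)] · 2/7 → 2/7.
Writing y = (w − 9)², the series in y has radius 7/2, so |w − 9| < √(7/2) and R = √14/2.

R = √14/2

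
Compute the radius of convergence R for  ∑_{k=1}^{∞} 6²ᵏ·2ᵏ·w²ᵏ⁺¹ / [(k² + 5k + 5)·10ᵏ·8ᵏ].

R = √10/3

By the ratio test, |a_{k+1}/a_k| = [(k² + 5k + 5)/((k+1)² + 5(k+1) + 5)] · 36·2/(10·8) → 9/10.
Writing y = w², the series in y has radius 10/9, so |w| < √(10/9) and R = √10/3.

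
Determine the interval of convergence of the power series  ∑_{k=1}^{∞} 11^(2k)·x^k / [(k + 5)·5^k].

The ratio of consecutive coefficients is [(k + 5)/((k+1) + 5)] · 121/5 → 121/5.
Thus R = 1/(121/5) = 5/121.
Endpoint x = 5/121: the terms are asymptotic to a nonzero constant times 1/k, so the series diverges by limit comparison with Σ 1/k.
Check x = -5/121: convergence follows from the alternating series test (terms decrease monotonically to 0).

[-5/121, 5/121)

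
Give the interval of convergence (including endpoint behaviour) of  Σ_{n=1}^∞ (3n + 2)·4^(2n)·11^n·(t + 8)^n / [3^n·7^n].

(-1429/176, -1387/176)

By the ratio test, |a_{n+1}/a_n| = [(3(n+1) + 2)/(3n + 2)] · 16·11/(3·7) → 176/21.
Convergence for |t + 8| · 176/21 < 1, i.e. |t + 8| < 21/176. So R = 21/176.
When t = -1387/176, the n-th term does not approach 0; divergence by the term test.
When t = -1429/176, the terms have absolute value of order n, which does not tend to 0, so the series diverges by the divergence test.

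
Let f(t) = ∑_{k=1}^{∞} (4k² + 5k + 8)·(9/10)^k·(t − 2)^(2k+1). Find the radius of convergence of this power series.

R = √10/3

By the ratio test, |a_{k+1}/a_k| = [(4(k+1)² + 5(k+1) + 8)/(4k² + 5k + 8)] · 9/10 → 9/10.
Writing y = (t − 2)², the series in y has radius 10/9, so |t − 2| < √(10/9) and R = √10/3.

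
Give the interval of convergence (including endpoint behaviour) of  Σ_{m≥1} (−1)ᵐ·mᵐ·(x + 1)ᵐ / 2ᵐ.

{-1}

Applying the root test, |a_m|^(1/m) = m/2 → ∞.
Since the m-th root of |a_m| is unbounded, the series converges only at x = -1; R = 0.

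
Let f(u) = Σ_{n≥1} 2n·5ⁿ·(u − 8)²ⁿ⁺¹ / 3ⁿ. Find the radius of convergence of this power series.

R = √15/5

By the ratio test, |a_{n+1}/a_n| = [2(n+1)/2n] · 5/3 → 5/3.
Since the exponent of (u − 8) increases by 2 each term, convergence requires |u − 8|² < 3/5, hence R = √15/5.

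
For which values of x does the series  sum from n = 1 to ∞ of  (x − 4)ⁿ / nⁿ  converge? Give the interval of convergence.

Root test: |a_n|^(1/n) = 1/n → 0.
Since the n-th root of |a_n| tends to 0, the series converges for all real x; R = ∞.

(−∞, ∞)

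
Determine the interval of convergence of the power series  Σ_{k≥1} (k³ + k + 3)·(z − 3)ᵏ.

(2, 4)

By the ratio test, |a_{k+1}/a_k| = ((k+1)³ + (k+1) + 3)/(k³ + k + 3) → 1.
So the series converges when |z − 3| < 1 and diverges when |z − 3| > 1; R = 1.
Check z = 4: the terms do not tend to 0, so the series diverges.
Endpoint z = 2: the terms have absolute value of order k³, which does not tend to 0, so the series diverges by the divergence test.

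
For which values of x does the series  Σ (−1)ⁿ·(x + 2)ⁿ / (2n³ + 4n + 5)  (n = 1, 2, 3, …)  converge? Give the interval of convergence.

Apply the ratio test: |a_{n+1}| / |a_n| = (2n³ + 4n + 5)/(2(n+1)³ + 4(n+1) + 5), which tends to 1 as n → ∞.
So the series converges when |x + 2| < 1 and diverges when |x + 2| > 1; R = 1.
Endpoint x = -1: absolute convergence follows by limit comparison with Σ 1/n³.
Check x = -3: the series is dominated by a constant times Σ 1/n³, which converges (p = 3 > 1).

[-3, -1]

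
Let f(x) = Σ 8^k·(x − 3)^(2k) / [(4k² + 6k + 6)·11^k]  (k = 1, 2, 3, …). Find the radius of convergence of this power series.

R = √22/4

The ratio of consecutive coefficients is [(4k² + 6k + 6)/(4(k+1)² + 6(k+1) + 6)] · 8/11 → 8/11.
Successive powers of (x − 3) differ by 2, so the series converges when |x − 3|² · 8/11 < 1, i.e. |x − 3| < √(11/8). So R = √22/4.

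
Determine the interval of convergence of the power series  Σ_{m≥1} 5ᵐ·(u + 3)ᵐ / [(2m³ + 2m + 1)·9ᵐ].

[-24/5, -6/5]

The ratio of consecutive coefficients is [(2m³ + 2m + 1)/(2(m+1)³ + 2(m+1) + 1)] · 5/9 → 5/9.
Hence the series converges for |u + 3| < 1/(5/9) = 9/5, so the radius of convergence is 9/5.
Check u = -6/5: absolute convergence follows by limit comparison with Σ 1/m³.
Check u = -24/5: the series is dominated by a constant times Σ 1/m³, which converges (p = 3 > 1).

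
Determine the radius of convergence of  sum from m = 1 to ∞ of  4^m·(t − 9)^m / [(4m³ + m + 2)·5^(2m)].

Ratio test: |a_{m+1}/a_m| = [(4m³ + m + 2)/(4(m+1)³ + (m+1) + 2)] · 4/25 → 4/25 as m → ∞.
Convergence for |t − 9| · 4/25 < 1, i.e. |t − 9| < 25/4. So R = 25/4.

R = 25/4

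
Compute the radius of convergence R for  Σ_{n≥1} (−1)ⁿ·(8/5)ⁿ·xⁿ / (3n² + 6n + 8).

R = 5/8

By the ratio test, |a_{n+1}/a_n| = [(3n² + 6n + 8)/(3(n+1)² + 6(n+1) + 8)] · 8/5 → 8/5.
Hence the series converges for |x| < 1/(8/5) = 5/8, so the radius of convergence is 5/8.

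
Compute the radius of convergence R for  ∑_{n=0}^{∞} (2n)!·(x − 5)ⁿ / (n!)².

Apply the ratio test: |a_{n+1}| / |a_n| = (2n+1)·(2n+2)/(n+1)², which tends to 4 as n → ∞.
Convergence for |x − 5| · 4 < 1, i.e. |x − 5| < 1/4. So R = 1/4.

R = 1/4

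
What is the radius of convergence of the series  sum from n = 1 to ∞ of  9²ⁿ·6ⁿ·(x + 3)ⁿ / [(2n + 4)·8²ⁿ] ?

The ratio of consecutive coefficients is [(2n + 4)/(2(n+1) + 4)] · 81·6/64 → 243/32.
Thus R = 1/(243/32) = 32/243.

R = 32/243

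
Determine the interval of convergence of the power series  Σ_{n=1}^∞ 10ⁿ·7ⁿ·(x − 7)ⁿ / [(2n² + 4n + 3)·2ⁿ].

[244/35, 246/35]

Ratio test: |a_{n+1}/a_n| = [(2n² + 4n + 3)/(2(n+1)² + 4(n+1) + 3)] · 10·7/2 → 35 as n → ∞.
Hence the series converges for |x − 7| < 1/(35) = 1/35, so the radius of convergence is 1/35.
When x = 246/35, absolute convergence follows by limit comparison with Σ 1/n².
At x = 244/35: the terms are on the order of 1/n², so the series converges absolutely by comparison with the p-series (p = 2 > 1).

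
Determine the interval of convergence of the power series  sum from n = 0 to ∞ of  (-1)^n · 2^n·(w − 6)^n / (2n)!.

By the ratio test, |a_{n+1}/a_n| = 2 · 1/[(2n+1)·(2n+2)] → 0.
The ratio tends to 0 regardless of w, hence R = ∞.

(−∞, ∞)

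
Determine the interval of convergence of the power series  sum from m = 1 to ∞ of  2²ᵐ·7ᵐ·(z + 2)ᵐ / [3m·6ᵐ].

Apply the ratio test: |a_{m+1}| / |a_m| = [3m/3(m+1)] · 4·7/6, which tends to 14/3 as m → ∞.
Convergence for |z + 2| · 14/3 < 1, i.e. |z + 2| < 3/14. So R = 3/14.
When z = -25/14, comparison with the harmonic series Σ 1/m shows the series diverges.
Check z = -31/14: convergence follows from the alternating series test (terms decrease monotonically to 0).

[-31/14, -25/14)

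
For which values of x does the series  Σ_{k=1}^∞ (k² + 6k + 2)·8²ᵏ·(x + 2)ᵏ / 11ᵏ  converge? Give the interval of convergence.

(-139/64, -117/64)

Apply the ratio test: |a_{k+1}| / |a_k| = [((k+1)² + 6(k+1) + 2)/(k² + 6k + 2)] · 64/11, which tends to 64/11 as k → ∞.
The series converges when 64/11 · |x + 2| < 1, giving R = 11/64.
Check x = -117/64: the terms have absolute value of order k², which does not tend to 0, so the series diverges by the divergence test.
Endpoint x = -139/64: the k-th term does not approach 0; divergence by the term test.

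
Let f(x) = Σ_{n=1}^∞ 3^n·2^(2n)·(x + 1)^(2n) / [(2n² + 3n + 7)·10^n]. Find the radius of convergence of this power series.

By the ratio test, |a_{n+1}/a_n| = [(2n² + 3n + 7)/(2(n+1)² + 3(n+1) + 7)] · 3·4/10 → 6/5.
Since the exponent of (x + 1) increases by 2 each term, convergence requires |x + 1|² < 5/6, hence R = √30/6.

R = √30/6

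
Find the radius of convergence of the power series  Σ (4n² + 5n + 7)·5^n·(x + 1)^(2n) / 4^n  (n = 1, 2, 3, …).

By the ratio test, |a_{n+1}/a_n| = [(4(n+1)² + 5(n+1) + 7)/(4n² + 5n + 7)] · 5/4 → 5/4.
Since the exponent of (x + 1) increases by 2 each term, convergence requires |x + 1|² < 4/5, hence R = 2√5/5.

R = 2√5/5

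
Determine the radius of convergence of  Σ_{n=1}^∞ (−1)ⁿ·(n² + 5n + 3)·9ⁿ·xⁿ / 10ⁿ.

Apply the ratio test: |a_{n+1}| / |a_n| = [((n+1)² + 5(n+1) + 3)/(n² + 5n + 3)] · 9/10, which tends to 9/10 as n → ∞.
The series converges when 9/10 · |x| < 1, giving R = 10/9.

R = 10/9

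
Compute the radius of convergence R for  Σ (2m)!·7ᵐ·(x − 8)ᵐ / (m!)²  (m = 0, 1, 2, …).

By the ratio test, |a_{m+1}/a_m| = (2m+1)·(2m+2)/(m+1)² · 7 → 28.
Thus R = 1/(28) = 1/28.

R = 1/28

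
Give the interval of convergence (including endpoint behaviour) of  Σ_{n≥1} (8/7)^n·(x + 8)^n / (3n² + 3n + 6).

[-71/8, -57/8]

The ratio of consecutive coefficients is [(3n² + 3n + 6)/(3(n+1)² + 3(n+1) + 6)] · 8/7 → 8/7.
Convergence for |x + 8| · 8/7 < 1, i.e. |x + 8| < 7/8. So R = 7/8.
When x = -57/8, the terms are on the order of 1/n², so the series converges absolutely by comparison with the p-series (p = 2 > 1).
When x = -71/8, absolute convergence follows by limit comparison with Σ 1/n².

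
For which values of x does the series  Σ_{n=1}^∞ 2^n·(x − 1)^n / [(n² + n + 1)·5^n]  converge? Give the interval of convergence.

By the ratio test, |a_{n+1}/a_n| = [(n² + n + 1)/((n+1)² + (n+1) + 1)] · 2/5 → 2/5.
Convergence for |x − 1| · 2/5 < 1, i.e. |x − 1| < 5/2. So R = 5/2.
At x = 7/2: the terms are on the order of 1/n², so the series converges absolutely by comparison with the p-series (p = 2 > 1).
Endpoint x = -3/2: the series is dominated by a constant times Σ 1/n², which converges (p = 2 > 1).

[-3/2, 7/2]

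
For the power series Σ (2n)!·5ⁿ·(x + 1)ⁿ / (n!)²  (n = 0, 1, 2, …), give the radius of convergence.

R = 1/20

The ratio of consecutive coefficients is (2n+1)·(2n+2)/(n+1)² · 5 → 20.
Hence the series converges for |x + 1| < 1/(20) = 1/20, so the radius of convergence is 1/20.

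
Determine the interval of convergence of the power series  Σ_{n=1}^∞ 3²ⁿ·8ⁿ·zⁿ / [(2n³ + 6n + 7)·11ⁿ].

[-11/72, 11/72]

The ratio of consecutive coefficients is [(2n³ + 6n + 7)/(2(n+1)³ + 6(n+1) + 7)] · 9·8/11 → 72/11.
The series converges when 72/11 · |z| < 1, giving R = 11/72.
Check z = 11/72: the series is dominated by a constant times Σ 1/n³, which converges (p = 3 > 1).
Endpoint z = -11/72: absolute convergence follows by limit comparison with Σ 1/n³.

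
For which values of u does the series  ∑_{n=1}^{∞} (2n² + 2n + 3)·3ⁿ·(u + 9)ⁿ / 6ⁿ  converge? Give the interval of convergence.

Ratio test: |a_{n+1}/a_n| = [(2(n+1)² + 2(n+1) + 3)/(2n² + 2n + 3)] · 3/6 → 1/2 as n → ∞.
Thus R = 1/(1/2) = 2.
Check u = -7: the terms do not tend to 0, so the series diverges.
When u = -11, the n-th term does not approach 0; divergence by the term test.

(-11, -7)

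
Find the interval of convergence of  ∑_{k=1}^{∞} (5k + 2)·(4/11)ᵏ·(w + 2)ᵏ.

By the ratio test, |a_{k+1}/a_k| = [(5(k+1) + 2)/(5k + 2)] · 4/11 → 4/11.
Hence the series converges for |w + 2| < 1/(4/11) = 11/4, so the radius of convergence is 11/4.
At w = 3/4: the k-th term does not approach 0; divergence by the term test.
At w = -19/4: the terms have absolute value of order k, which does not tend to 0, so the series diverges by the divergence test.

(-19/4, 3/4)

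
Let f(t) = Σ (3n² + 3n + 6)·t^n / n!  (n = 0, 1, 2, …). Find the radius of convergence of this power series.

The ratio of consecutive coefficients is (3(n+1)² + 3(n+1) + 6)/(3n² + 3n + 6) · 1/(n+1) → 0.
Since the limit is 0 < 1 for every t, the series converges on all of ℝ and R = ∞.

R = ∞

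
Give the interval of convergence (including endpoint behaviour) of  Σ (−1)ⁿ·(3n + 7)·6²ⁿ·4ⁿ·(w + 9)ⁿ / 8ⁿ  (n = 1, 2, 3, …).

(-163/18, -161/18)

Ratio test: |a_{n+1}/a_n| = [(3(n+1) + 7)/(3n + 7)] · 36·4/8 → 18 as n → ∞.
The series converges when 18 · |w + 9| < 1, giving R = 1/18.
When w = -161/18, the terms do not tend to 0, so the series diverges.
Endpoint w = -163/18: the n-th term does not approach 0; divergence by the term test.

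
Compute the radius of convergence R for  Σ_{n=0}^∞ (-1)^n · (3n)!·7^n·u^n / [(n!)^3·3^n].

Apply the ratio test: |a_{n+1}| / |a_n| = (3n+1)·(3n+2)·(3n+3)/(n+1)³ · 7/3, which tends to 63 as n → ∞.
Convergence for |u| · 63 < 1, i.e. |u| < 1/63. So R = 1/63.

R = 1/63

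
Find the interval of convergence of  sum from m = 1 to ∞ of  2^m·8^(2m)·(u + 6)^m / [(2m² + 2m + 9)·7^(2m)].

[-817/128, -719/128]

Ratio test: |a_{m+1}/a_m| = [(2m² + 2m + 9)/(2(m+1)² + 2(m+1) + 9)] · 2·64/49 → 128/49 as m → ∞.
Hence the series converges for |u + 6| < 1/(128/49) = 49/128, so the radius of convergence is 49/128.
At u = -719/128: the terms are on the order of 1/m², so the series converges absolutely by comparison with the p-series (p = 2 > 1).
Check u = -817/128: the terms are on the order of 1/m², so the series converges absolutely by comparison with the p-series (p = 2 > 1).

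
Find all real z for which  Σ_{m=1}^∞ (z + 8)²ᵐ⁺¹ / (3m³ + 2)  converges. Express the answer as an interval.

Apply the ratio test: |a_{m+1}| / |a_m| = (3m³ + 2)/(3(m+1)³ + 2), which tends to 1 as m → ∞.
Writing y = (z + 8)², the series in y has radius 1, so |z + 8| < √(1) = 1 and R = 1.
Check z = -7: absolute convergence follows by limit comparison with Σ 1/m³.
When z = -9, absolute convergence follows by limit comparison with Σ 1/m³.

[-9, -7]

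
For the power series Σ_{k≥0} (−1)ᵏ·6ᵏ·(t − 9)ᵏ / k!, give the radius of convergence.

The ratio of consecutive coefficients is 6 · 1/(k+1) → 0.
The limit is 0, so the series converges for all t; R = ∞.

R = ∞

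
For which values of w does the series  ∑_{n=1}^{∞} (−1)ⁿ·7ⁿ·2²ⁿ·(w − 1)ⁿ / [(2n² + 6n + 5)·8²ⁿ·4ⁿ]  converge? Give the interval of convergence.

The ratio of consecutive coefficients is [(2n² + 6n + 5)/(2(n+1)² + 6(n+1) + 5)] · 7·4/(64·4) → 7/64.
Convergence for |w − 1| · 7/64 < 1, i.e. |w − 1| < 64/7. So R = 64/7.
When w = 71/7, the terms are on the order of 1/n², so the series converges absolutely by comparison with the p-series (p = 2 > 1).
Check w = -57/7: the series is dominated by a constant times Σ 1/n², which converges (p = 2 > 1).

[-57/7, 71/7]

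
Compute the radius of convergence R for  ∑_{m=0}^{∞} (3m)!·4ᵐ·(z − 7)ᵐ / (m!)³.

R = 1/108

The ratio of consecutive coefficients is (3m+1)·(3m+2)·(3m+3)/(m+1)³ · 4 → 108.
Convergence for |z − 7| · 108 < 1, i.e. |z − 7| < 1/108. So R = 1/108.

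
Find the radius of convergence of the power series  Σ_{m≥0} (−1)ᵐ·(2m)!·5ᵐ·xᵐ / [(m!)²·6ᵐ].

R = 3/10

Ratio test: |a_{m+1}/a_m| = (2m+1)·(2m+2)/(m+1)² · 5/6 → 10/3 as m → ∞.
Hence the series converges for |x| < 1/(10/3) = 3/10, so the radius of convergence is 3/10.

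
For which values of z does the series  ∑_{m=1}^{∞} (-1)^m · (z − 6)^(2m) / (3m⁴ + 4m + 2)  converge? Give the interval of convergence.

[5, 7]

By the ratio test, |a_{m+1}/a_m| = (3m⁴ + 4m + 2)/(3(m+1)⁴ + 4(m+1) + 2) → 1.
Since the exponent of (z − 6) increases by 2 each term, convergence requires |z − 6|² < 1, hence R = 1.
When z = 7, the terms are on the order of 1/m⁴, so the series converges absolutely by comparison with the p-series (p = 4 > 1).
When z = 5, absolute convergence follows by limit comparison with Σ 1/m⁴.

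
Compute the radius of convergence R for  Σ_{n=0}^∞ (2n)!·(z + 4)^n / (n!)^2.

Ratio test: |a_{n+1}/a_n| = (2n+1)·(2n+2)/(n+1)² → 4 as n → ∞.
Convergence for |z + 4| · 4 < 1, i.e. |z + 4| < 1/4. So R = 1/4.

R = 1/4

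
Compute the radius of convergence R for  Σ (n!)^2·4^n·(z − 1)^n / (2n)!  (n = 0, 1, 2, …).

The ratio of consecutive coefficients is (n+1)²/[(2n+1)·(2n+2)] · 4 → 1.
So the series converges when |z − 1| < 1 and diverges when |z − 1| > 1; R = 1.

R = 1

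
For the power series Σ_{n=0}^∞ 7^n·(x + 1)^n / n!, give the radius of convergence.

The ratio of consecutive coefficients is 7 · 1/(n+1) → 0.
The ratio tends to 0 regardless of x, hence R = ∞.

R = ∞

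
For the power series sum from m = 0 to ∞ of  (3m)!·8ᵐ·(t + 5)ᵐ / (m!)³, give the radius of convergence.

By the ratio test, |a_{m+1}/a_m| = (3m+1)·(3m+2)·(3m+3)/(m+1)³ · 8 → 216.
Convergence for |t + 5| · 216 < 1, i.e. |t + 5| < 1/216. So R = 1/216.

R = 1/216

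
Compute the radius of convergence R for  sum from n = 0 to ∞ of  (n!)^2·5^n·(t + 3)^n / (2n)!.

The ratio of consecutive coefficients is (n+1)²/[(2n+1)·(2n+2)] · 5 → 5/4.
Convergence for |t + 3| · 5/4 < 1, i.e. |t + 3| < 4/5. So R = 4/5.

R = 4/5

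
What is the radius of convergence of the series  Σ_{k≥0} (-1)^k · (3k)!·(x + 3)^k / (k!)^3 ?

R = 1/27

Ratio test: |a_{k+1}/a_k| = (3k+1)·(3k+2)·(3k+3)/(k+1)³ → 27 as k → ∞.
Convergence for |x + 3| · 27 < 1, i.e. |x + 3| < 1/27. So R = 1/27.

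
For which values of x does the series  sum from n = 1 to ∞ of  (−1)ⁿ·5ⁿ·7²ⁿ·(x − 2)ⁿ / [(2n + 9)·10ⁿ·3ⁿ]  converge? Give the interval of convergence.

By the ratio test, |a_{n+1}/a_n| = [(2n + 9)/(2(n+1) + 9)] · 5·49/(10·3) → 49/6.
Convergence for |x − 2| · 49/6 < 1, i.e. |x − 2| < 6/49. So R = 6/49.
Check x = 104/49: the terms alternate in sign and decrease monotonically to 0 in absolute value (size ~ c/n), so the alternating series test gives convergence.
At x = 92/49: the terms behave like c/n; limit comparison with the harmonic series gives divergence.

(92/49, 104/49]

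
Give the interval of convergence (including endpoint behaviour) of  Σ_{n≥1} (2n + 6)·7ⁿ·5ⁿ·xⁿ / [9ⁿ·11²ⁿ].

(-1089/35, 1089/35)

By the ratio test, |a_{n+1}/a_n| = [(2(n+1) + 6)/(2n + 6)] · 7·5/(9·121) → 35/1089.
Hence the series converges for |x| < 1/(35/1089) = 1089/35, so the radius of convergence is 1089/35.
Check x = 1089/35: the terms do not tend to 0, so the series diverges.
Endpoint x = -1089/35: the terms do not tend to 0, so the series diverges.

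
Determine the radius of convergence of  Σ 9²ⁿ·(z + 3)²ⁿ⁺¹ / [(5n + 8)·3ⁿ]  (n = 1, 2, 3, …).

R = √3/9

Ratio test: |a_{n+1}/a_n| = [(5n + 8)/(5(n+1) + 8)] · 81/3 → 27 as n → ∞.
Writing y = (z + 3)², the series in y has radius 1/27, so |z + 3| < √(1/27) and R = √3/9.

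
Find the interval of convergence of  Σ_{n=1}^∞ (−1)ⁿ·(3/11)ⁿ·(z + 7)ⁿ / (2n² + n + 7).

By the ratio test, |a_{n+1}/a_n| = [(2n² + n + 7)/(2(n+1)² + (n+1) + 7)] · 3/11 → 3/11.
The series converges when 3/11 · |z + 7| < 1, giving R = 11/3.
When z = -10/3, the series is dominated by a constant times Σ 1/n², which converges (p = 2 > 1).
Endpoint z = -32/3: the terms are on the order of 1/n², so the series converges absolutely by comparison with the p-series (p = 2 > 1).

[-32/3, -10/3]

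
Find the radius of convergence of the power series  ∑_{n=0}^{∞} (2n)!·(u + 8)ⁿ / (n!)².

Ratio test: |a_{n+1}/a_n| = (2n+1)·(2n+2)/(n+1)² → 4 as n → ∞.
Convergence for |u + 8| · 4 < 1, i.e. |u + 8| < 1/4. So R = 1/4.

R = 1/4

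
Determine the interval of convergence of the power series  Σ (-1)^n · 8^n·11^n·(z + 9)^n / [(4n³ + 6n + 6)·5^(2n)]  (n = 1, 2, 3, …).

Apply the ratio test: |a_{n+1}| / |a_n| = [(4n³ + 6n + 6)/(4(n+1)³ + 6(n+1) + 6)] · 8·11/25, which tends to 88/25 as n → ∞.
Hence the series converges for |z + 9| < 1/(88/25) = 25/88, so the radius of convergence is 25/88.
At z = -767/88: the terms are on the order of 1/n³, so the series converges absolutely by comparison with the p-series (p = 3 > 1).
Endpoint z = -817/88: the terms are on the order of 1/n³, so the series converges absolutely by comparison with the p-series (p = 3 > 1).

[-817/88, -767/88]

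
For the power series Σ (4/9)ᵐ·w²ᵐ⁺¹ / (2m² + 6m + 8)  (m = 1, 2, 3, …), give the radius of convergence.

Ratio test: |a_{m+1}/a_m| = [(2m² + 6m + 8)/(2(m+1)² + 6(m+1) + 8)] · 4/9 → 4/9 as m → ∞.
Writing y = w², the series in y has radius 9/4, so |w| < √(9/4) = 3/2 and R = 3/2.

R = 3/2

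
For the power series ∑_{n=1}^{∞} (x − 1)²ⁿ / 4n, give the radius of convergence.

R = 1

Apply the ratio test: |a_{n+1}| / |a_n| = 4n/4(n+1), which tends to 1 as n → ∞.
Writing y = (x − 1)², the series in y has radius 1, so |x − 1| < √(1) = 1 and R = 1.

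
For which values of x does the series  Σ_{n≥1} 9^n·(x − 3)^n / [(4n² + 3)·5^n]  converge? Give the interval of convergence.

[22/9, 32/9]

Apply the ratio test: |a_{n+1}| / |a_n| = [(4n² + 3)/(4(n+1)² + 3)] · 9/5, which tends to 9/5 as n → ∞.
Thus R = 1/(9/5) = 5/9.
Check x = 32/9: absolute convergence follows by limit comparison with Σ 1/n².
At x = 22/9: absolute convergence follows by limit comparison with Σ 1/n².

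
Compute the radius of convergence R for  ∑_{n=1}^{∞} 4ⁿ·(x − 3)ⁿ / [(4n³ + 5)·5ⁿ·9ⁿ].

Ratio test: |a_{n+1}/a_n| = [(4n³ + 5)/(4(n+1)³ + 5)] · 4/(5·9) → 4/45 as n → ∞.
Convergence for |x − 3| · 4/45 < 1, i.e. |x − 3| < 45/4. So R = 45/4.

R = 45/4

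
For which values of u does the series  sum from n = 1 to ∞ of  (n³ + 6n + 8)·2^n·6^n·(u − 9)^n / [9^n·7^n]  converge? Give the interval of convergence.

By the ratio test, |a_{n+1}/a_n| = [((n+1)³ + 6(n+1) + 8)/(n³ + 6n + 8)] · 2·6/(9·7) → 4/21.
Hence the series converges for |u − 9| < 1/(4/21) = 21/4, so the radius of convergence is 21/4.
At u = 57/4: the terms have absolute value of order n³, which does not tend to 0, so the series diverges by the divergence test.
At u = 15/4: the n-th term does not approach 0; divergence by the term test.

(15/4, 57/4)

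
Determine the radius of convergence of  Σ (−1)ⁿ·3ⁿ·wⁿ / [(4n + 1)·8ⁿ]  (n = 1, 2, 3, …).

R = 8/3

Apply the ratio test: |a_{n+1}| / |a_n| = [(4n + 1)/(4(n+1) + 1)] · 3/8, which tends to 3/8 as n → ∞.
Convergence for |w| · 3/8 < 1, i.e. |w| < 8/3. So R = 8/3.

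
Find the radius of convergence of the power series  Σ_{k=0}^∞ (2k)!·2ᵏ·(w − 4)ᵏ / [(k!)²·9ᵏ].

Apply the ratio test: |a_{k+1}| / |a_k| = (2k+1)·(2k+2)/(k+1)² · 2/9, which tends to 8/9 as k → ∞.
The series converges when 8/9 · |w − 4| < 1, giving R = 9/8.

R = 9/8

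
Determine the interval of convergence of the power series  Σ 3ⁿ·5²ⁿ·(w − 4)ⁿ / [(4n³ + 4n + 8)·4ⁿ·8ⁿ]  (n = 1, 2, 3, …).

[268/75, 332/75]

By the ratio test, |a_{n+1}/a_n| = [(4n³ + 4n + 8)/(4(n+1)³ + 4(n+1) + 8)] · 3·25/(4·8) → 75/32.
The series converges when 75/32 · |w − 4| < 1, giving R = 32/75.
Check w = 332/75: the terms are on the order of 1/n³, so the series converges absolutely by comparison with the p-series (p = 3 > 1).
Check w = 268/75: the terms are on the order of 1/n³, so the series converges absolutely by comparison with the p-series (p = 3 > 1).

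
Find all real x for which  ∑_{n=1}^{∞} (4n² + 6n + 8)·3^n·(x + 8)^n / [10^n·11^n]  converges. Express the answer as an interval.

By the ratio test, |a_{n+1}/a_n| = [(4(n+1)² + 6(n+1) + 8)/(4n² + 6n + 8)] · 3/(10·11) → 3/110.
Convergence for |x + 8| · 3/110 < 1, i.e. |x + 8| < 110/3. So R = 110/3.
At x = 86/3: the terms do not tend to 0, so the series diverges.
Endpoint x = -134/3: the terms have absolute value of order n², which does not tend to 0, so the series diverges by the divergence test.

(-134/3, 86/3)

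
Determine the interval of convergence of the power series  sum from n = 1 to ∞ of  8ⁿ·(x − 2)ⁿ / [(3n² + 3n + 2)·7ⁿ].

The ratio of consecutive coefficients is [(3n² + 3n + 2)/(3(n+1)² + 3(n+1) + 2)] · 8/7 → 8/7.
Convergence for |x − 2| · 8/7 < 1, i.e. |x − 2| < 7/8. So R = 7/8.
Check x = 23/8: the series is dominated by a constant times Σ 1/n², which converges (p = 2 > 1).
When x = 9/8, absolute convergence follows by limit comparison with Σ 1/n².

[9/8, 23/8]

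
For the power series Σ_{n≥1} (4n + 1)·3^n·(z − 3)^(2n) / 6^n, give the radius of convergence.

R = √2

Ratio test: |a_{n+1}/a_n| = [(4(n+1) + 1)/(4n + 1)] · 3/6 → 1/2 as n → ∞.
Since the exponent of (z − 3) increases by 2 each term, convergence requires |z − 3|² < 2, hence R = √2.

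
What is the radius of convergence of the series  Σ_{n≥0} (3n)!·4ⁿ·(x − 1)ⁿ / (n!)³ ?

R = 1/108

Apply the ratio test: |a_{n+1}| / |a_n| = (3n+1)·(3n+2)·(3n+3)/(n+1)³ · 4, which tends to 108 as n → ∞.
Convergence for |x − 1| · 108 < 1, i.e. |x − 1| < 1/108. So R = 1/108.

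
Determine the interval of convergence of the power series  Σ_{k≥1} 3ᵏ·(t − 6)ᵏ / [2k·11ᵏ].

The ratio of consecutive coefficients is [2k/2(k+1)] · 3/11 → 3/11.
Thus R = 1/(3/11) = 11/3.
At t = 29/3: the terms are asymptotic to a nonzero constant times 1/k, so the series diverges by limit comparison with Σ 1/k.
Endpoint t = 7/3: the terms alternate in sign and decrease monotonically to 0 in absolute value (size ~ c/k), so the alternating series test gives convergence.

[7/3, 29/3)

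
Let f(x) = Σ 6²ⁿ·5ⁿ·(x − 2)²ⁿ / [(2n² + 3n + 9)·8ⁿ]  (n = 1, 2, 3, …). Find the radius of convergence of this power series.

R = √10/15

Apply the ratio test: |a_{n+1}| / |a_n| = [(2n² + 3n + 9)/(2(n+1)² + 3(n+1) + 9)] · 36·5/8, which tends to 45/2 as n → ∞.
Successive powers of (x − 2) differ by 2, so the series converges when |x − 2|² · 45/2 < 1, i.e. |x − 2| < √(2/45). So R = √10/15.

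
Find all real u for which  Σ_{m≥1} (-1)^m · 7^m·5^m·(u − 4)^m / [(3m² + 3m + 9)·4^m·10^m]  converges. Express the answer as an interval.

By the ratio test, |a_{m+1}/a_m| = [(3m² + 3m + 9)/(3(m+1)² + 3(m+1) + 9)] · 7·5/(4·10) → 7/8.
The series converges when 7/8 · |u − 4| < 1, giving R = 8/7.
When u = 36/7, absolute convergence follows by limit comparison with Σ 1/m².
At u = 20/7: absolute convergence follows by limit comparison with Σ 1/m².

[20/7, 36/7]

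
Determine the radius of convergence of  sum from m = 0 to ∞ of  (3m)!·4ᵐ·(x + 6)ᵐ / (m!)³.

By the ratio test, |a_{m+1}/a_m| = (3m+1)·(3m+2)·(3m+3)/(m+1)³ · 4 → 108.
Thus R = 1/(108) = 1/108.

R = 1/108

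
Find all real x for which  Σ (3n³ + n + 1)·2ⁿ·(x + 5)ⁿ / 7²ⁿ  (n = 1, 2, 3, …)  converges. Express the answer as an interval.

(-59/2, 39/2)

The ratio of consecutive coefficients is [(3(n+1)³ + (n+1) + 1)/(3n³ + n + 1)] · 2/49 → 2/49.
The series converges when 2/49 · |x + 5| < 1, giving R = 49/2.
Check x = 39/2: the terms have absolute value of order n³, which does not tend to 0, so the series diverges by the divergence test.
Endpoint x = -59/2: the terms have absolute value of order n³, which does not tend to 0, so the series diverges by the divergence test.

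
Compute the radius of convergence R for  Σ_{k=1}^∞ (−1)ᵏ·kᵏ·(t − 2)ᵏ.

R = 0

Root test: |a_k|^(1/k) = k → ∞.
Since the k-th root of |a_k| is unbounded, the series converges only at t = 2; R = 0.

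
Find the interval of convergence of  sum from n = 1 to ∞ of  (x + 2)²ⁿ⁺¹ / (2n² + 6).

[-3, -1]

The ratio of consecutive coefficients is (2n² + 6)/(2(n+1)² + 6) → 1.
Writing y = (x + 2)², the series in y has radius 1, so |x + 2| < √(1) = 1 and R = 1.
At x = -1: the terms are on the order of 1/n², so the series converges absolutely by comparison with the p-series (p = 2 > 1).
Check x = -3: the series is dominated by a constant times Σ 1/n², which converges (p = 2 > 1).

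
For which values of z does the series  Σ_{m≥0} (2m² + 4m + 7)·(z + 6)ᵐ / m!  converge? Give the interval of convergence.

By the ratio test, |a_{m+1}/a_m| = (2(m+1)² + 4(m+1) + 7)/(2m² + 4m + 7) · 1/(m+1) → 0.
The ratio tends to 0 regardless of z, hence R = ∞.

(−∞, ∞)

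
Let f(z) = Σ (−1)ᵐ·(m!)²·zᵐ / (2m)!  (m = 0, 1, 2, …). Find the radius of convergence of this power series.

The ratio of consecutive coefficients is (m+1)²/[(2m+1)·(2m+2)] → 1/4.
Thus R = 1/(1/4) = 4.

R = 4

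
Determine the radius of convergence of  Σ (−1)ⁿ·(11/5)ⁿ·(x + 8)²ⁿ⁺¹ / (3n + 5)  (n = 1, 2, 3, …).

Ratio test: |a_{n+1}/a_n| = [(3n + 5)/(3(n+1) + 5)] · 11/5 → 11/5 as n → ∞.
Successive powers of (x + 8) differ by 2, so the series converges when |x + 8|² · 11/5 < 1, i.e. |x + 8| < √(5/11). So R = √55/11.

R = √55/11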